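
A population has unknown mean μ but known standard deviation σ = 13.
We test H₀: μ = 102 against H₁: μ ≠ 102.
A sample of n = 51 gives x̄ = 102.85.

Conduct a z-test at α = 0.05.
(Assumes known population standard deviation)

Answer: z = 0.4669, fail to reject H₀

Derivation:
Standard error: SE = σ/√n = 13/√51 = 1.8204
z-statistic: z = (x̄ - μ₀)/SE = (102.85 - 102)/1.8204 = 0.4669
Critical value: ±1.960
p-value = 0.6406
Decision: fail to reject H₀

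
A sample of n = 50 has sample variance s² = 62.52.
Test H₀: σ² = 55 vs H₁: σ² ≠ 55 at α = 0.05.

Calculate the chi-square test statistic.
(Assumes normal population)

df = n - 1 = 49
χ² = (n-1)s²/σ₀² = 49×62.52/55 = 55.6996
Critical values: χ²_{0.975,49} = 31.555, χ²_{0.025,49} = 70.222
Rejection region: χ² < 31.555 or χ² > 70.222
Decision: fail to reject H₀

Answer: χ² = 55.6996, fail to reject H₀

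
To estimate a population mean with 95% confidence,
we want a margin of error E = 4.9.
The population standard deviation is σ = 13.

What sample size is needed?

z_0.025 = 1.960
n = (z×σ/E)² = (1.960×13/4.9)²
n = 27.0400
Round up: n = 28

Answer: n = 28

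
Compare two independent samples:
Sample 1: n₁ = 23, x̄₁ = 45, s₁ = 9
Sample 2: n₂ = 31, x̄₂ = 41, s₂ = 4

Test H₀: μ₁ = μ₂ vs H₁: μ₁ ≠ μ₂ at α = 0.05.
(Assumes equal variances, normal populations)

Answer: t = 2.2037, reject H₀

Derivation:
Pooled variance: s²_p = [22×9² + 30×4²]/(52) = 43.5000
s_p = 6.5955
SE = s_p×√(1/n₁ + 1/n₂) = 6.5955×√(1/23 + 1/31) = 1.8151
t = (x̄₁ - x̄₂)/SE = (45 - 41)/1.8151 = 2.2037
df = 52, t-critical = ±2.007
Decision: reject H₀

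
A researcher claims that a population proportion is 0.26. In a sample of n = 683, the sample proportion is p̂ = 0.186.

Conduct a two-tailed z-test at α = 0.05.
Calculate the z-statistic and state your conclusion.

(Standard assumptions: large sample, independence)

H₀: p = 0.26, H₁: p ≠ 0.26
Standard error: SE = √(p₀(1-p₀)/n) = √(0.26×0.74/683) = 0.016784
z-statistic: z = (p̂ - p₀)/SE = (0.186 - 0.26)/0.016784 = -4.4090
Critical value: z_0.025 = ±1.960
p-value < 0.0001
Decision: reject H₀ at α = 0.05

Answer: z = -4.4090, reject H₀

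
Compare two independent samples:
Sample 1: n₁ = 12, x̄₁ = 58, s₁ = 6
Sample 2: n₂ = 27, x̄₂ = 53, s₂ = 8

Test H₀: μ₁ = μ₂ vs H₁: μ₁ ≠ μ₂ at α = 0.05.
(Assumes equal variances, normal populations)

Answer: t = 1.9314, fail to reject H₀

Derivation:
Pooled variance: s²_p = [11×6² + 26×8²]/(37) = 55.6757
s_p = 7.4616
SE = s_p×√(1/n₁ + 1/n₂) = 7.4616×√(1/12 + 1/27) = 2.5888
t = (x̄₁ - x̄₂)/SE = (58 - 53)/2.5888 = 1.9314
df = 37, t-critical = ±2.026
Decision: fail to reject H₀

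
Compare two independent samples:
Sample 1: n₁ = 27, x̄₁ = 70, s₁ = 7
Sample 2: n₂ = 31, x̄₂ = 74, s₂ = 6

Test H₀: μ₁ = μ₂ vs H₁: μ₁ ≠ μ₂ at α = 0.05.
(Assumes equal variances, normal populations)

Answer: t = -2.3437, reject H₀

Derivation:
Pooled variance: s²_p = [26×7² + 30×6²]/(56) = 42.0357
s_p = 6.4835
SE = s_p×√(1/n₁ + 1/n₂) = 6.4835×√(1/27 + 1/31) = 1.7067
t = (x̄₁ - x̄₂)/SE = (70 - 74)/1.7067 = -2.3437
df = 56, t-critical = ±2.003
Decision: reject H₀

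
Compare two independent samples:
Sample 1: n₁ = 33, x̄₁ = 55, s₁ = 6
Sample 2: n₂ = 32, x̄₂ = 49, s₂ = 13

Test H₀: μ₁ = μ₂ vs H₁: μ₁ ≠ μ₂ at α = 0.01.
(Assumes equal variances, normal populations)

Answer: t = 2.4011, fail to reject H₀

Derivation:
Pooled variance: s²_p = [32×6² + 31×13²]/(63) = 101.4444
s_p = 10.0720
SE = s_p×√(1/n₁ + 1/n₂) = 10.0720×√(1/33 + 1/32) = 2.4989
t = (x̄₁ - x̄₂)/SE = (55 - 49)/2.4989 = 2.4011
df = 63, t-critical = ±2.656
Decision: fail to reject H₀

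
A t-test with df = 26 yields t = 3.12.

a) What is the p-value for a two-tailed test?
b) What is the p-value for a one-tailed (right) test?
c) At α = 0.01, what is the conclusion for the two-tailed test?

Answer: a) 0.0044, b) 0.0022, c) reject H₀

Derivation:
Using t-distribution with df = 26:
a) Two-tailed: p = 2×P(T > 3.12) = 0.0044
b) One-tailed: p = P(T > 3.12) = 0.0022
c) 0.0044 < 0.01, reject H₀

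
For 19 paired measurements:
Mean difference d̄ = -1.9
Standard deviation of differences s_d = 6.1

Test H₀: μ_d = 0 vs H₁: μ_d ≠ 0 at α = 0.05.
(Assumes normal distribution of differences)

df = n - 1 = 18
SE = s_d/√n = 6.1/√19 = 1.3994
t = d̄/SE = -1.9/1.3994 = -1.3577
Critical value: t_{0.025,18} = ±2.101
p-value ≈ 0.1913
Decision: fail to reject H₀

Answer: t = -1.3577, fail to reject H₀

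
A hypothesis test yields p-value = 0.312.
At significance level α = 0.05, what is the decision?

Compare p-value to α:
0.312 ≥ 0.05
Decision: fail to reject H₀

Answer: fail to reject H₀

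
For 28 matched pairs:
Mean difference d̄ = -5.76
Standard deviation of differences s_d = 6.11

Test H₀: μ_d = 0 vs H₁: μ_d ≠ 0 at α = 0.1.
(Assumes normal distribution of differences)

df = n - 1 = 27
SE = s_d/√n = 6.11/√28 = 1.1547
t = d̄/SE = -5.76/1.1547 = -4.9883
Critical value: t_{0.05,27} = ±1.703
p-value < 0.0001
Decision: reject H₀

Answer: t = -4.9883, reject H₀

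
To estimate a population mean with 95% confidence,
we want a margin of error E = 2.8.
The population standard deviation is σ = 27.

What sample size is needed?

Answer: n = 358

Derivation:
z_0.025 = 1.960
n = (z×σ/E)² = (1.960×27/2.8)²
n = 357.2100
Round up: n = 358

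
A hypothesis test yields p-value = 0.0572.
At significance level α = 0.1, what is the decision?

Compare p-value to α:
0.0572 < 0.1
Decision: reject H₀

Answer: reject H₀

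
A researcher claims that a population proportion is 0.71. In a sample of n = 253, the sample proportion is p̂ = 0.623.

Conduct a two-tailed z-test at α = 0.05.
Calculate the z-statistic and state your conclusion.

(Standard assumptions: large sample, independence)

Answer: z = -3.0496, reject H₀

Derivation:
H₀: p = 0.71, H₁: p ≠ 0.71
Standard error: SE = √(p₀(1-p₀)/n) = √(0.71×0.29/253) = 0.028528
z-statistic: z = (p̂ - p₀)/SE = (0.623 - 0.71)/0.028528 = -3.0496
Critical value: z_0.025 = ±1.960
p-value = 0.0023
Decision: reject H₀ at α = 0.05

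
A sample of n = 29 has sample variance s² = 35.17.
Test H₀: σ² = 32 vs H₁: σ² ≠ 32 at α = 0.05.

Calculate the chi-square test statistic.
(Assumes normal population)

df = n - 1 = 28
χ² = (n-1)s²/σ₀² = 28×35.17/32 = 30.7737
Critical values: χ²_{0.975,28} = 15.308, χ²_{0.025,28} = 44.461
Rejection region: χ² < 15.308 or χ² > 44.461
Decision: fail to reject H₀

Answer: χ² = 30.7737, fail to reject H₀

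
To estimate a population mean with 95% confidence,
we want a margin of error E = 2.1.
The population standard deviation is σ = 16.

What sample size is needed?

z_0.025 = 1.960
n = (z×σ/E)² = (1.960×16/2.1)²
n = 223.0044
Round up: n = 224

Answer: n = 224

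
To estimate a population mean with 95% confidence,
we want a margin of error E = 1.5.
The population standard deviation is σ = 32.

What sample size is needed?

Answer: n = 1749

Derivation:
z_0.025 = 1.960
n = (z×σ/E)² = (1.960×32/1.5)²
n = 1748.3548
Round up: n = 1749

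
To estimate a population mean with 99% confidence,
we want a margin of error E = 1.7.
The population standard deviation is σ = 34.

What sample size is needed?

z_0.005 = 2.576
n = (z×σ/E)² = (2.576×34/1.7)²
n = 2654.3104
Round up: n = 2655

Answer: n = 2655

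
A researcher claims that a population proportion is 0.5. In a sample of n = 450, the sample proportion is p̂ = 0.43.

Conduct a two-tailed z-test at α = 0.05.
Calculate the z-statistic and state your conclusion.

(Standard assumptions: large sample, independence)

H₀: p = 0.5, H₁: p ≠ 0.5
Standard error: SE = √(p₀(1-p₀)/n) = √(0.5×0.5/450) = 0.023570
z-statistic: z = (p̂ - p₀)/SE = (0.43 - 0.5)/0.023570 = -2.9699
Critical value: z_0.025 = ±1.960
p-value = 0.0030
Decision: reject H₀ at α = 0.05

Answer: z = -2.9699, reject H₀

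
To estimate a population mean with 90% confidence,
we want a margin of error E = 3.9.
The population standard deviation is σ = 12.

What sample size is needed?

z_0.05 = 1.645
n = (z×σ/E)² = (1.645×12/3.9)²
n = 25.6192
Round up: n = 26

Answer: n = 26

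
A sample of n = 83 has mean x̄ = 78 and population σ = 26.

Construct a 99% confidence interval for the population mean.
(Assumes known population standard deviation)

Confidence level: 99%, α = 0.01
z_0.005 = 2.576
SE = σ/√n = 26/√83 = 2.8539
Margin of error = 2.576 × 2.8539 = 7.3516
CI: x̄ ± margin = 78 ± 7.3516
CI: (70.6484, 85.3516)

Answer: (70.6484, 85.3516)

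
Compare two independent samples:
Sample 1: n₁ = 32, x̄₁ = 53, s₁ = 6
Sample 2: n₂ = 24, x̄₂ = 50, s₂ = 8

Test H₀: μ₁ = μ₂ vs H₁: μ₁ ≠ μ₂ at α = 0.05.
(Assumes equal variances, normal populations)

Answer: t = 1.6048, fail to reject H₀

Derivation:
Pooled variance: s²_p = [31×6² + 23×8²]/(54) = 47.9259
s_p = 6.9229
SE = s_p×√(1/n₁ + 1/n₂) = 6.9229×√(1/32 + 1/24) = 1.8694
t = (x̄₁ - x̄₂)/SE = (53 - 50)/1.8694 = 1.6048
df = 54, t-critical = ±2.005
Decision: fail to reject H₀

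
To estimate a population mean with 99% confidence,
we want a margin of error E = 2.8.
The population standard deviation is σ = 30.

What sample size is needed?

Answer: n = 762

Derivation:
z_0.005 = 2.576
n = (z×σ/E)² = (2.576×30/2.8)²
n = 761.7600
Round up: n = 762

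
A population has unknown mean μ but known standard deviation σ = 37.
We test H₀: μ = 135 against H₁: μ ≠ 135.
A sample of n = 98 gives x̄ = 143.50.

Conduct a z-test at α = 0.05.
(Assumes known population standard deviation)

Answer: z = 2.2742, reject H₀

Derivation:
Standard error: SE = σ/√n = 37/√98 = 3.7376
z-statistic: z = (x̄ - μ₀)/SE = (143.50 - 135)/3.7376 = 2.2742
Critical value: ±1.960
p-value = 0.0230
Decision: reject H₀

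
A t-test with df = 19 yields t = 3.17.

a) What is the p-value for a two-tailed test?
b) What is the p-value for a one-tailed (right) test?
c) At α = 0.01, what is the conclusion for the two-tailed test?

Answer: a) 0.0050, b) 0.0025, c) reject H₀

Derivation:
Using t-distribution with df = 19:
a) Two-tailed: p = 2×P(T > 3.17) = 0.0050
b) One-tailed: p = P(T > 3.17) = 0.0025
c) 0.0050 < 0.01, reject H₀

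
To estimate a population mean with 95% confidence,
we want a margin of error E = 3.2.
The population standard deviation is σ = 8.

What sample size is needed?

z_0.025 = 1.960
n = (z×σ/E)² = (1.960×8/3.2)²
n = 24.0100
Round up: n = 25

Answer: n = 25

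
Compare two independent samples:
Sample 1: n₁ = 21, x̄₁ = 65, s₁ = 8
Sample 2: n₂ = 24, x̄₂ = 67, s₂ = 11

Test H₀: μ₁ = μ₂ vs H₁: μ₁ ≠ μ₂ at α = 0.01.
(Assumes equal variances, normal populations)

Answer: t = -0.6886, fail to reject H₀

Derivation:
Pooled variance: s²_p = [20×8² + 23×11²]/(43) = 94.4884
s_p = 9.7205
SE = s_p×√(1/n₁ + 1/n₂) = 9.7205×√(1/21 + 1/24) = 2.9046
t = (x̄₁ - x̄₂)/SE = (65 - 67)/2.9046 = -0.6886
df = 43, t-critical = ±2.695
Decision: fail to reject H₀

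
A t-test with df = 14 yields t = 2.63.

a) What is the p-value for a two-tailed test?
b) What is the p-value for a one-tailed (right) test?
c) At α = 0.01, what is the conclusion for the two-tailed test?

Using t-distribution with df = 14:
a) Two-tailed: p = 2×P(T > 2.63) = 0.0198
b) One-tailed: p = P(T > 2.63) = 0.0099
c) 0.0198 ≥ 0.01, fail to reject H₀

Answer: a) 0.0198, b) 0.0099, c) fail to reject H₀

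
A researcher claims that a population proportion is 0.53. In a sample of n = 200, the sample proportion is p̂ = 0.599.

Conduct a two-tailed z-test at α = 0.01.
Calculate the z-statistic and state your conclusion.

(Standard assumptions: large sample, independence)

H₀: p = 0.53, H₁: p ≠ 0.53
Standard error: SE = √(p₀(1-p₀)/n) = √(0.53×0.47/200) = 0.035292
z-statistic: z = (p̂ - p₀)/SE = (0.599 - 0.53)/0.035292 = 1.9551
Critical value: z_0.005 = ±2.576
p-value = 0.0506
Decision: fail to reject H₀ at α = 0.01

Answer: z = 1.9551, fail to reject H₀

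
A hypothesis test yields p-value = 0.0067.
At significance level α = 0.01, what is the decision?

Compare p-value to α:
0.0067 < 0.01
Decision: reject H₀

Answer: reject H₀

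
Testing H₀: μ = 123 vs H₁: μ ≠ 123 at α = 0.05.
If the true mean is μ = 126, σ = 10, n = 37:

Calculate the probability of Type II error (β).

SE = σ/√n = 10/√37 = 1.6440
Critical values: μ₀ ± z_0.025×SE = 123 ± 1.960×1.6440
Acceptance region: (119.7778, 126.2222)
Under H₁ (μ = 126): z_high = (126.2222 - 126)/1.6440 = 0.1352, z_low = (119.7778 - 126)/1.6440 = -3.7848
β = P(not reject | H₁) = Φ(0.1352) - Φ(-3.7848) ≈ 0.5537

Answer: β ≈ 0.5537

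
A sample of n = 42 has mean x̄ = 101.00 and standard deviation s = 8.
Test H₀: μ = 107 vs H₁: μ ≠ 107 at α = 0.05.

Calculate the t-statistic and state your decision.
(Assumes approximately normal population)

Answer: t = -4.8607, reject H₀

Derivation:
df = n - 1 = 41
SE = s/√n = 8/√42 = 1.2344
t = (x̄ - μ₀)/SE = (101.00 - 107)/1.2344 = -4.8607
Critical value: t_{0.025,41} = ±2.020
p-value < 0.0001
Decision: reject H₀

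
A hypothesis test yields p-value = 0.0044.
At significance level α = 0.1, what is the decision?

Compare p-value to α:
0.0044 < 0.1
Decision: reject H₀

Answer: reject H₀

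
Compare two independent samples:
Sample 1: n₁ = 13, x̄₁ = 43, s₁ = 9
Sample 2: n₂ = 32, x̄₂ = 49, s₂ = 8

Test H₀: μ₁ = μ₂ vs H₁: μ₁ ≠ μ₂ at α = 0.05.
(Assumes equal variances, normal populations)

Answer: t = -2.2003, reject H₀

Derivation:
Pooled variance: s²_p = [12×9² + 31×8²]/(43) = 68.7442
s_p = 8.2912
SE = s_p×√(1/n₁ + 1/n₂) = 8.2912×√(1/13 + 1/32) = 2.7269
t = (x̄₁ - x̄₂)/SE = (43 - 49)/2.7269 = -2.2003
df = 43, t-critical = ±2.017
Decision: reject H₀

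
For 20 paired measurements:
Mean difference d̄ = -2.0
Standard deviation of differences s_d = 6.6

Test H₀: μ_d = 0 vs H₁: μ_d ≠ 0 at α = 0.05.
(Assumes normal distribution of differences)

Answer: t = -1.3552, fail to reject H₀

Derivation:
df = n - 1 = 19
SE = s_d/√n = 6.6/√20 = 1.4758
t = d̄/SE = -2.0/1.4758 = -1.3552
Critical value: t_{0.025,19} = ±2.093
p-value ≈ 0.1912
Decision: fail to reject H₀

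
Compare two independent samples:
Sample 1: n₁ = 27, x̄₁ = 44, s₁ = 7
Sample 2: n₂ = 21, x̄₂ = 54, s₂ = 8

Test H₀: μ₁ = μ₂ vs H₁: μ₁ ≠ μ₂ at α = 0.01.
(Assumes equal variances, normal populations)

Answer: t = -4.6125, reject H₀

Derivation:
Pooled variance: s²_p = [26×7² + 20×8²]/(46) = 55.5217
s_p = 7.4513
SE = s_p×√(1/n₁ + 1/n₂) = 7.4513×√(1/27 + 1/21) = 2.1680
t = (x̄₁ - x̄₂)/SE = (44 - 54)/2.1680 = -4.6125
df = 46, t-critical = ±2.687
Decision: reject H₀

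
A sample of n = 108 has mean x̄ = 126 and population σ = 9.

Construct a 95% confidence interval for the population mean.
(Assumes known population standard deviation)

Answer: (124.3026, 127.6974)

Derivation:
Confidence level: 95%, α = 0.05
z_0.025 = 1.960
SE = σ/√n = 9/√108 = 0.8660
Margin of error = 1.960 × 0.8660 = 1.6974
CI: x̄ ± margin = 126 ± 1.6974
CI: (124.3026, 127.6974)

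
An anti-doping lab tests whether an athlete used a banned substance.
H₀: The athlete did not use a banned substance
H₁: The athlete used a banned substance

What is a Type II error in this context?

Answer: Failing to detect doping in an athlete who used a banned substance

Derivation:
Type I error: rejecting H₀ when it is actually true (false positive).
Type II error: failing to reject H₀ when H₁ is actually true (false negative).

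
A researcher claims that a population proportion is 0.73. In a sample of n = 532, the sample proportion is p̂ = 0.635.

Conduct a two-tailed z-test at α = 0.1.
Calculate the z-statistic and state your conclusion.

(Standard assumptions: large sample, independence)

Answer: z = -4.9356, reject H₀

Derivation:
H₀: p = 0.73, H₁: p ≠ 0.73
Standard error: SE = √(p₀(1-p₀)/n) = √(0.73×0.27/532) = 0.019248
z-statistic: z = (p̂ - p₀)/SE = (0.635 - 0.73)/0.019248 = -4.9356
Critical value: z_0.05 = ±1.645
p-value < 0.0001
Decision: reject H₀ at α = 0.1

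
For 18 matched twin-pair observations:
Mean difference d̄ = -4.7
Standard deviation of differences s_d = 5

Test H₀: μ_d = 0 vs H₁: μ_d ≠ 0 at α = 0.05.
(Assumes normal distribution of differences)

df = n - 1 = 17
SE = s_d/√n = 5/√18 = 1.1785
t = d̄/SE = -4.7/1.1785 = -3.9881
Critical value: t_{0.025,17} = ±2.110
p-value ≈ 0.0010
Decision: reject H₀

Answer: t = -3.9881, reject H₀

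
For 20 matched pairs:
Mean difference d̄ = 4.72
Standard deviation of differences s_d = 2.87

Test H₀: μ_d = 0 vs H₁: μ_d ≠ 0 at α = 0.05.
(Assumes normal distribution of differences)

Answer: t = 7.3543, reject H₀

Derivation:
df = n - 1 = 19
SE = s_d/√n = 2.87/√20 = 0.6418
t = d̄/SE = 4.72/0.6418 = 7.3543
Critical value: t_{0.025,19} = ±2.093
p-value < 0.0001
Decision: reject H₀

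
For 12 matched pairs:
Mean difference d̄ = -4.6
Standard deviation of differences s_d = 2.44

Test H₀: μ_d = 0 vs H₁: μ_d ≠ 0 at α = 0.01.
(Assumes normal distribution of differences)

df = n - 1 = 11
SE = s_d/√n = 2.44/√12 = 0.7044
t = d̄/SE = -4.6/0.7044 = -6.5304
Critical value: t_{0.005,11} = ±3.106
p-value < 0.0001
Decision: reject H₀

Answer: t = -6.5304, reject H₀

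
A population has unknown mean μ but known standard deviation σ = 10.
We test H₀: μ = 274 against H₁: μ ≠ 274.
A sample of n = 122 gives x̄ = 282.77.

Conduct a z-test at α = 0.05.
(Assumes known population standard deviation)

Standard error: SE = σ/√n = 10/√122 = 0.9054
z-statistic: z = (x̄ - μ₀)/SE = (282.77 - 274)/0.9054 = 9.6863
Critical value: ±1.960
p-value < 0.0001
Decision: reject H₀

Answer: z = 9.6863, reject H₀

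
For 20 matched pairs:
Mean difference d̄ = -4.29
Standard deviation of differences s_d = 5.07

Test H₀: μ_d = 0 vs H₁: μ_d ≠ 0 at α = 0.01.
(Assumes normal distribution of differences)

Answer: t = -3.7841, reject H₀

Derivation:
df = n - 1 = 19
SE = s_d/√n = 5.07/√20 = 1.1337
t = d̄/SE = -4.29/1.1337 = -3.7841
Critical value: t_{0.005,19} = ±2.861
p-value ≈ 0.0013
Decision: reject H₀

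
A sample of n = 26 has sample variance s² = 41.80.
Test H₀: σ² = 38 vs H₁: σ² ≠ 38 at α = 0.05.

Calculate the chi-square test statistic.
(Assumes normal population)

df = n - 1 = 25
χ² = (n-1)s²/σ₀² = 25×41.80/38 = 27.5000
Critical values: χ²_{0.975,25} = 13.120, χ²_{0.025,25} = 40.646
Rejection region: χ² < 13.120 or χ² > 40.646
Decision: fail to reject H₀

Answer: χ² = 27.5000, fail to reject H₀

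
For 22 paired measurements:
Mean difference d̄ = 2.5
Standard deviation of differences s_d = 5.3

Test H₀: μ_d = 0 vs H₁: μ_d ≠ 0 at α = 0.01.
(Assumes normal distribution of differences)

Answer: t = 2.2124, fail to reject H₀

Derivation:
df = n - 1 = 21
SE = s_d/√n = 5.3/√22 = 1.1300
t = d̄/SE = 2.5/1.1300 = 2.2124
Critical value: t_{0.005,21} = ±2.831
p-value ≈ 0.0382
Decision: fail to reject H₀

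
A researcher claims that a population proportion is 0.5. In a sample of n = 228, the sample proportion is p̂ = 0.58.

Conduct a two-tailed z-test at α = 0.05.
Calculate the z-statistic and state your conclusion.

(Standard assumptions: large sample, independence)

Answer: z = 2.4160, reject H₀

Derivation:
H₀: p = 0.5, H₁: p ≠ 0.5
Standard error: SE = √(p₀(1-p₀)/n) = √(0.5×0.5/228) = 0.033113
z-statistic: z = (p̂ - p₀)/SE = (0.58 - 0.5)/0.033113 = 2.4160
Critical value: z_0.025 = ±1.960
p-value = 0.0157
Decision: reject H₀ at α = 0.05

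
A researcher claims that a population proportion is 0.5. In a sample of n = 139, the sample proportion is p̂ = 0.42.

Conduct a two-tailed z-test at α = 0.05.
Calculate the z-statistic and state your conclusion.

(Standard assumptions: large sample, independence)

H₀: p = 0.5, H₁: p ≠ 0.5
Standard error: SE = √(p₀(1-p₀)/n) = √(0.5×0.5/139) = 0.042409
z-statistic: z = (p̂ - p₀)/SE = (0.42 - 0.5)/0.042409 = -1.8864
Critical value: z_0.025 = ±1.960
p-value = 0.0592
Decision: fail to reject H₀ at α = 0.05

Answer: z = -1.8864, fail to reject H₀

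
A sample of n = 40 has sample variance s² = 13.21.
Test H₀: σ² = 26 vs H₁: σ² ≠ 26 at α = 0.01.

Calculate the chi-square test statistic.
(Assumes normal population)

df = n - 1 = 39
χ² = (n-1)s²/σ₀² = 39×13.21/26 = 19.8150
Critical values: χ²_{0.995,39} = 19.996, χ²_{0.005,39} = 65.476
Rejection region: χ² < 19.996 or χ² > 65.476
Decision: reject H₀

Answer: χ² = 19.8150, reject H₀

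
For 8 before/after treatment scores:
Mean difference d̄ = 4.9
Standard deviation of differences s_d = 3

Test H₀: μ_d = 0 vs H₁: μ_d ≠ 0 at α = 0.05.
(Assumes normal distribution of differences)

Answer: t = 4.6196, reject H₀

Derivation:
df = n - 1 = 7
SE = s_d/√n = 3/√8 = 1.0607
t = d̄/SE = 4.9/1.0607 = 4.6196
Critical value: t_{0.025,7} = ±2.365
p-value ≈ 0.0024
Decision: reject H₀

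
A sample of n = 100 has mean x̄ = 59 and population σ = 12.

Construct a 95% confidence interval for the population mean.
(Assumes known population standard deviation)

Answer: (56.6480, 61.3520)

Derivation:
Confidence level: 95%, α = 0.05
z_0.025 = 1.960
SE = σ/√n = 12/√100 = 1.2000
Margin of error = 1.960 × 1.2000 = 2.3520
CI: x̄ ± margin = 59 ± 2.3520
CI: (56.6480, 61.3520)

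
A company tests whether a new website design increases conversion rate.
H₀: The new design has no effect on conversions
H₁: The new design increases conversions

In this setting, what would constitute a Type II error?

Type I error (α): Rejecting H₀ when H₀ is true
Type II error (β): Failing to reject H₀ when H₁ is true

Answer: Keeping the old design when the new one would have increased conversions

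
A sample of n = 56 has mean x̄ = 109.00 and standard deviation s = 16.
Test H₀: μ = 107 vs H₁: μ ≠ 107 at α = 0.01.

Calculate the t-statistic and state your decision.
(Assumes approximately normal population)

df = n - 1 = 55
SE = s/√n = 16/√56 = 2.1381
t = (x̄ - μ₀)/SE = (109.00 - 107)/2.1381 = 0.9354
Critical value: t_{0.005,55} = ±2.668
p-value ≈ 0.3537
Decision: fail to reject H₀

Answer: t = 0.9354, fail to reject H₀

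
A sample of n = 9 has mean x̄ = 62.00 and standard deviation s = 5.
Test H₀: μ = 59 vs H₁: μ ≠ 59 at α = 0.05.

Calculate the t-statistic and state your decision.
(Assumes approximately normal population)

df = n - 1 = 8
SE = s/√n = 5/√9 = 1.6667
t = (x̄ - μ₀)/SE = (62.00 - 59)/1.6667 = 1.8000
Critical value: t_{0.025,8} = ±2.306
p-value ≈ 0.1096
Decision: fail to reject H₀

Answer: t = 1.8000, fail to reject H₀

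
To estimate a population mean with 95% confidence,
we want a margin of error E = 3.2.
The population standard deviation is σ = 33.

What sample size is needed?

Answer: n = 409

Derivation:
z_0.025 = 1.960
n = (z×σ/E)² = (1.960×33/3.2)²
n = 408.5452
Round up: n = 409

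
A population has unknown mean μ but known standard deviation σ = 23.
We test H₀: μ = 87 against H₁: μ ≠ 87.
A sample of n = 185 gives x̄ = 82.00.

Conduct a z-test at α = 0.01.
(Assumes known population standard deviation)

Answer: z = -2.9568, reject H₀

Derivation:
Standard error: SE = σ/√n = 23/√185 = 1.6910
z-statistic: z = (x̄ - μ₀)/SE = (82.00 - 87)/1.6910 = -2.9568
Critical value: ±2.576
p-value = 0.0031
Decision: reject H₀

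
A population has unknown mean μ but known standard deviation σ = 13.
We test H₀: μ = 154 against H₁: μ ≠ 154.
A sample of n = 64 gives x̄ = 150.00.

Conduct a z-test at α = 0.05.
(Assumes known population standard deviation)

Standard error: SE = σ/√n = 13/√64 = 1.6250
z-statistic: z = (x̄ - μ₀)/SE = (150.00 - 154)/1.6250 = -2.4615
Critical value: ±1.960
p-value = 0.0138
Decision: reject H₀

Answer: z = -2.4615, reject H₀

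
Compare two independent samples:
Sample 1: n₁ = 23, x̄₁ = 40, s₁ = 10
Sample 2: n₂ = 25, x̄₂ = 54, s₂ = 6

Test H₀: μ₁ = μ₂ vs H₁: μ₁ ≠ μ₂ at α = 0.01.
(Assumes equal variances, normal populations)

Answer: t = -5.9372, reject H₀

Derivation:
Pooled variance: s²_p = [22×10² + 24×6²]/(46) = 66.6087
s_p = 8.1614
SE = s_p×√(1/n₁ + 1/n₂) = 8.1614×√(1/23 + 1/25) = 2.3580
t = (x̄₁ - x̄₂)/SE = (40 - 54)/2.3580 = -5.9372
df = 46, t-critical = ±2.687
Decision: reject H₀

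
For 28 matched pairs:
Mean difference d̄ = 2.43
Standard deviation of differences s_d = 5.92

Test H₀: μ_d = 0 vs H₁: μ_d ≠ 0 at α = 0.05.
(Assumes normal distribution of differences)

df = n - 1 = 27
SE = s_d/√n = 5.92/√28 = 1.1188
t = d̄/SE = 2.43/1.1188 = 2.1720
Critical value: t_{0.025,27} = ±2.052
p-value ≈ 0.0388
Decision: reject H₀

Answer: t = 2.1720, reject H₀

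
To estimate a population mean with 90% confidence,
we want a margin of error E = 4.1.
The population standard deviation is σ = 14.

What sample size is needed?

Answer: n = 32

Derivation:
z_0.05 = 1.645
n = (z×σ/E)² = (1.645×14/4.1)²
n = 31.5515
Round up: n = 32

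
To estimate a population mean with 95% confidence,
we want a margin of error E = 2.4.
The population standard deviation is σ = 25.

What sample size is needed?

Answer: n = 417

Derivation:
z_0.025 = 1.960
n = (z×σ/E)² = (1.960×25/2.4)²
n = 416.8403
Round up: n = 417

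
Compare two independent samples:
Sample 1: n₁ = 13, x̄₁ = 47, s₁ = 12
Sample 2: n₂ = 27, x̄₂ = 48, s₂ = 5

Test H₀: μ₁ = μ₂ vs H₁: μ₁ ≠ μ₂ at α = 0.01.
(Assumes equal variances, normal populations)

Pooled variance: s²_p = [12×12² + 26×5²]/(38) = 62.5789
s_p = 7.9107
SE = s_p×√(1/n₁ + 1/n₂) = 7.9107×√(1/13 + 1/27) = 2.6705
t = (x̄₁ - x̄₂)/SE = (47 - 48)/2.6705 = -0.3745
df = 38, t-critical = ±2.712
Decision: fail to reject H₀

Answer: t = -0.3745, fail to reject H₀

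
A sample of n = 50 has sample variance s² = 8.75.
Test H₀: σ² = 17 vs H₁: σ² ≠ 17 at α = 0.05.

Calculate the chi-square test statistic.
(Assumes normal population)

df = n - 1 = 49
χ² = (n-1)s²/σ₀² = 49×8.75/17 = 25.2206
Critical values: χ²_{0.975,49} = 31.555, χ²_{0.025,49} = 70.222
Rejection region: χ² < 31.555 or χ² > 70.222
Decision: reject H₀

Answer: χ² = 25.2206, reject H₀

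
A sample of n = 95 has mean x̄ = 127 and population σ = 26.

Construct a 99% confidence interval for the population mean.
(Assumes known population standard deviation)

Answer: (120.1285, 133.8715)

Derivation:
Confidence level: 99%, α = 0.01
z_0.005 = 2.576
SE = σ/√n = 26/√95 = 2.6675
Margin of error = 2.576 × 2.6675 = 6.8715
CI: x̄ ± margin = 127 ± 6.8715
CI: (120.1285, 133.8715)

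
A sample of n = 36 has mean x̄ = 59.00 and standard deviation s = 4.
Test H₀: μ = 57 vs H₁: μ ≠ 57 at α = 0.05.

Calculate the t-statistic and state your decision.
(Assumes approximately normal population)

Answer: t = 2.9999, reject H₀

Derivation:
df = n - 1 = 35
SE = s/√n = 4/√36 = 0.6667
t = (x̄ - μ₀)/SE = (59.00 - 57)/0.6667 = 2.9999
Critical value: t_{0.025,35} = ±2.030
p-value ≈ 0.0050
Decision: reject H₀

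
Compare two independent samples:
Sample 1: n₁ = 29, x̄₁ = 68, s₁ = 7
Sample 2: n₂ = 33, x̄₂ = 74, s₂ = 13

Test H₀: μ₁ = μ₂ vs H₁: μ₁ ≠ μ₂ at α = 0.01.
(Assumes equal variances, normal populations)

Answer: t = -2.2175, fail to reject H₀

Derivation:
Pooled variance: s²_p = [28×7² + 32×13²]/(60) = 113.0000
s_p = 10.6301
SE = s_p×√(1/n₁ + 1/n₂) = 10.6301×√(1/29 + 1/33) = 2.7057
t = (x̄₁ - x̄₂)/SE = (68 - 74)/2.7057 = -2.2175
df = 60, t-critical = ±2.660
Decision: fail to reject H₀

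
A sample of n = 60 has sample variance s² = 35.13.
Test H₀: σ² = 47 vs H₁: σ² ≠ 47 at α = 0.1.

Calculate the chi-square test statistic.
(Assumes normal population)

df = n - 1 = 59
χ² = (n-1)s²/σ₀² = 59×35.13/47 = 44.0994
Critical values: χ²_{0.95,59} = 42.339, χ²_{0.05,59} = 77.931
Rejection region: χ² < 42.339 or χ² > 77.931
Decision: fail to reject H₀

Answer: χ² = 44.0994, fail to reject H₀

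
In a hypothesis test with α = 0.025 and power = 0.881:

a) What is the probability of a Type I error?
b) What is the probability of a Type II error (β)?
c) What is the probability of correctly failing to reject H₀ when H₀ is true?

a) Type I error probability = α = 0.025
b) Power = P(reject H₀ | H₁ true) = 1 - β = 0.881, so Type II error probability = β = 1 - Power = 0.119
c) P(fail to reject H₀ | H₀ true) = 1 - α = 0.975

Answer: a) 0.025, b) 0.119, c) 0.975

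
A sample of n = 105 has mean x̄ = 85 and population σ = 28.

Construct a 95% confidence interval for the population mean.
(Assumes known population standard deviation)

Confidence level: 95%, α = 0.05
z_0.025 = 1.960
SE = σ/√n = 28/√105 = 2.7325
Margin of error = 1.960 × 2.7325 = 5.3557
CI: x̄ ± margin = 85 ± 5.3557
CI: (79.6443, 90.3557)

Answer: (79.6443, 90.3557)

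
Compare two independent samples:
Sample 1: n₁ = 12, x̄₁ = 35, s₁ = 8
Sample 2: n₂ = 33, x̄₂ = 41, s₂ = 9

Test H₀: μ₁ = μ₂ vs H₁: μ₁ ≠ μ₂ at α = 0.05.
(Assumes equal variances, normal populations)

Pooled variance: s²_p = [11×8² + 32×9²]/(43) = 76.6512
s_p = 8.7551
SE = s_p×√(1/n₁ + 1/n₂) = 8.7551×√(1/12 + 1/33) = 2.9513
t = (x̄₁ - x̄₂)/SE = (35 - 41)/2.9513 = -2.0330
df = 43, t-critical = ±2.017
Decision: reject H₀

Answer: t = -2.0330, reject H₀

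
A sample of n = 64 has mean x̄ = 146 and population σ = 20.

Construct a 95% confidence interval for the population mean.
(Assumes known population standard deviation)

Answer: (141.1000, 150.9000)

Derivation:
Confidence level: 95%, α = 0.05
z_0.025 = 1.960
SE = σ/√n = 20/√64 = 2.5000
Margin of error = 1.960 × 2.5000 = 4.9000
CI: x̄ ± margin = 146 ± 4.9000
CI: (141.1000, 150.9000)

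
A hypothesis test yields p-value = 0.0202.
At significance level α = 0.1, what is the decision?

Answer: reject H₀

Derivation:
Compare p-value to α:
0.0202 < 0.1
Decision: reject H₀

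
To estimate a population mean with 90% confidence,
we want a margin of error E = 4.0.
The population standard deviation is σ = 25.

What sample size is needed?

z_0.05 = 1.645
n = (z×σ/E)² = (1.645×25/4.0)²
n = 105.7041
Round up: n = 106

Answer: n = 106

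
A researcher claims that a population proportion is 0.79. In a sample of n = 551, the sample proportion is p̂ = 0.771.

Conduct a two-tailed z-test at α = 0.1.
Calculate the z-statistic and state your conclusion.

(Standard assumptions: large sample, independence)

H₀: p = 0.79, H₁: p ≠ 0.79
Standard error: SE = √(p₀(1-p₀)/n) = √(0.79×0.21/551) = 0.017352
z-statistic: z = (p̂ - p₀)/SE = (0.771 - 0.79)/0.017352 = -1.0950
Critical value: z_0.05 = ±1.645
p-value = 0.2735
Decision: fail to reject H₀ at α = 0.1

Answer: z = -1.0950, fail to reject H₀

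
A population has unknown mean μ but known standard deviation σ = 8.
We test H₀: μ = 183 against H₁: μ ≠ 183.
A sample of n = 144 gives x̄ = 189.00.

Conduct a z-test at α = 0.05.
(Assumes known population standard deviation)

Standard error: SE = σ/√n = 8/√144 = 0.6667
z-statistic: z = (x̄ - μ₀)/SE = (189.00 - 183)/0.6667 = 8.9996
Critical value: ±1.960
p-value < 0.0001
Decision: reject H₀

Answer: z = 8.9996, reject H₀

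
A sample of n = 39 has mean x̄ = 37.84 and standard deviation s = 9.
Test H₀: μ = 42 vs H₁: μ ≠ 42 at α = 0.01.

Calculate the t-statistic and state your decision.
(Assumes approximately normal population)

df = n - 1 = 38
SE = s/√n = 9/√39 = 1.4412
t = (x̄ - μ₀)/SE = (37.84 - 42)/1.4412 = -2.8865
Critical value: t_{0.005,38} = ±2.712
p-value ≈ 0.0064
Decision: reject H₀

Answer: t = -2.8865, reject H₀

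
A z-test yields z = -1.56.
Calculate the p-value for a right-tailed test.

For z = -1.56:
p = P(Z > -1.56) = 1 - Φ(-1.56) = 0.9406

Answer: p-value ≈ 0.9406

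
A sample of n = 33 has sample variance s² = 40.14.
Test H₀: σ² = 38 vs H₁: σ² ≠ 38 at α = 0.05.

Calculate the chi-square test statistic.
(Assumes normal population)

Answer: χ² = 33.8021, fail to reject H₀

Derivation:
df = n - 1 = 32
χ² = (n-1)s²/σ₀² = 32×40.14/38 = 33.8021
Critical values: χ²_{0.975,32} = 18.291, χ²_{0.025,32} = 49.480
Rejection region: χ² < 18.291 or χ² > 49.480
Decision: fail to reject H₀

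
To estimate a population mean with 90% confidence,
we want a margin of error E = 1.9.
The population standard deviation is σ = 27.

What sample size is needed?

z_0.05 = 1.645
n = (z×σ/E)² = (1.645×27/1.9)²
n = 546.4521
Round up: n = 547

Answer: n = 547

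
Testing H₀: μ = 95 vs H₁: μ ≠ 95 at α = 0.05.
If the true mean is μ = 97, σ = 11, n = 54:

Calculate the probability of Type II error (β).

SE = σ/√n = 11/√54 = 1.4969
Critical values: μ₀ ± z_0.025×SE = 95 ± 1.960×1.4969
Acceptance region: (92.0661, 97.9339)
Under H₁ (μ = 97): z_high = (97.9339 - 97)/1.4969 = 0.6239, z_low = (92.0661 - 97)/1.4969 = -3.2961
β = P(not reject | H₁) = Φ(0.6239) - Φ(-3.2961) ≈ 0.7332

Answer: β ≈ 0.7332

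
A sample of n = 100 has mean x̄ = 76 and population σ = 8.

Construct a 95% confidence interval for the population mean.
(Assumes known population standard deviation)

Answer: (74.4320, 77.5680)

Derivation:
Confidence level: 95%, α = 0.05
z_0.025 = 1.960
SE = σ/√n = 8/√100 = 0.8000
Margin of error = 1.960 × 0.8000 = 1.5680
CI: x̄ ± margin = 76 ± 1.5680
CI: (74.4320, 77.5680)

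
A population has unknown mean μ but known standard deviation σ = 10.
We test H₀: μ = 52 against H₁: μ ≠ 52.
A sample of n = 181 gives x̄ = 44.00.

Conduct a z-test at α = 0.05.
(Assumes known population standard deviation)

Answer: z = -10.7628, reject H₀

Derivation:
Standard error: SE = σ/√n = 10/√181 = 0.7433
z-statistic: z = (x̄ - μ₀)/SE = (44.00 - 52)/0.7433 = -10.7628
Critical value: ±1.960
p-value < 0.0001
Decision: reject H₀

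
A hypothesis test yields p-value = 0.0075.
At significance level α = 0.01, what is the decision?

Compare p-value to α:
0.0075 < 0.01
Decision: reject H₀

Answer: reject H₀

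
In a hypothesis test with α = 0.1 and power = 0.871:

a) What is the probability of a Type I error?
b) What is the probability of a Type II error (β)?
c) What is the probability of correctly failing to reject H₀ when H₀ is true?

a) Type I error probability = α = 0.1
b) Power = P(reject H₀ | H₁ true) = 1 - β = 0.871, so Type II error probability = β = 1 - Power = 0.129
c) P(fail to reject H₀ | H₀ true) = 1 - α = 0.9

Answer: a) 0.1, b) 0.129, c) 0.9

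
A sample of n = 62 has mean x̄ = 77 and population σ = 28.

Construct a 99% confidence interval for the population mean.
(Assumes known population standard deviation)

Confidence level: 99%, α = 0.01
z_0.005 = 2.576
SE = σ/√n = 28/√62 = 3.5560
Margin of error = 2.576 × 3.5560 = 9.1603
CI: x̄ ± margin = 77 ± 9.1603
CI: (67.8397, 86.1603)

Answer: (67.8397, 86.1603)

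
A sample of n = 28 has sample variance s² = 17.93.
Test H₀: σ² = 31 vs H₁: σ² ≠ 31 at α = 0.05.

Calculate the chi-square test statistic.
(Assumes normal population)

df = n - 1 = 27
χ² = (n-1)s²/σ₀² = 27×17.93/31 = 15.6165
Critical values: χ²_{0.975,27} = 14.573, χ²_{0.025,27} = 43.195
Rejection region: χ² < 14.573 or χ² > 43.195
Decision: fail to reject H₀

Answer: χ² = 15.6165, fail to reject H₀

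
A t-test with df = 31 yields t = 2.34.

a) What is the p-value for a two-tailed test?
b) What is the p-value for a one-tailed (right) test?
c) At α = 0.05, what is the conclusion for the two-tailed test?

Answer: a) 0.0259, b) 0.0129, c) reject H₀

Derivation:
Using t-distribution with df = 31:
a) Two-tailed: p = 2×P(T > 2.34) = 0.0259
b) One-tailed: p = P(T > 2.34) = 0.0129
c) 0.0259 < 0.05, reject H₀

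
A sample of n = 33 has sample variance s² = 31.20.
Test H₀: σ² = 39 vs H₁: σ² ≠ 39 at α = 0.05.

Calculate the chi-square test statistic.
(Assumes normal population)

df = n - 1 = 32
χ² = (n-1)s²/σ₀² = 32×31.20/39 = 25.6000
Critical values: χ²_{0.975,32} = 18.291, χ²_{0.025,32} = 49.480
Rejection region: χ² < 18.291 or χ² > 49.480
Decision: fail to reject H₀

Answer: χ² = 25.6000, fail to reject H₀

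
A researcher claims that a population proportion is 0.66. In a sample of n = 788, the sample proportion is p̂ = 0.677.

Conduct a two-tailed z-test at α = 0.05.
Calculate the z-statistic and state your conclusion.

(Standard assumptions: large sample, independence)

Answer: z = 1.0074, fail to reject H₀

Derivation:
H₀: p = 0.66, H₁: p ≠ 0.66
Standard error: SE = √(p₀(1-p₀)/n) = √(0.66×0.34/788) = 0.016875
z-statistic: z = (p̂ - p₀)/SE = (0.677 - 0.66)/0.016875 = 1.0074
Critical value: z_0.025 = ±1.960
p-value = 0.3137
Decision: fail to reject H₀ at α = 0.05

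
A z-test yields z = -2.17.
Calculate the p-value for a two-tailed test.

For z = -2.17:
p = 2×P(Z > |-2.17|) = 2×(1 - Φ(2.17)) = 0.0300

Answer: p-value ≈ 0.0300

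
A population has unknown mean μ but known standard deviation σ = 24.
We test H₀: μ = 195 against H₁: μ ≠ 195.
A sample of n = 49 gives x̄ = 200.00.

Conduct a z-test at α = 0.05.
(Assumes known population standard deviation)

Answer: z = 1.4583, fail to reject H₀

Derivation:
Standard error: SE = σ/√n = 24/√49 = 3.4286
z-statistic: z = (x̄ - μ₀)/SE = (200.00 - 195)/3.4286 = 1.4583
Critical value: ±1.960
p-value = 0.1448
Decision: fail to reject H₀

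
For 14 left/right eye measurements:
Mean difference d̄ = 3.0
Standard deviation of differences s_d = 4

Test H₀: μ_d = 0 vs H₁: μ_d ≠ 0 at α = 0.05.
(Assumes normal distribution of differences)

Answer: t = 2.8064, reject H₀

Derivation:
df = n - 1 = 13
SE = s_d/√n = 4/√14 = 1.0690
t = d̄/SE = 3.0/1.0690 = 2.8064
Critical value: t_{0.025,13} = ±2.160
p-value ≈ 0.0148
Decision: reject H₀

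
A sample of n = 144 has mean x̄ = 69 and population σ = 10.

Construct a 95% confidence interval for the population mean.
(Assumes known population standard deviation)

Confidence level: 95%, α = 0.05
z_0.025 = 1.960
SE = σ/√n = 10/√144 = 0.8333
Margin of error = 1.960 × 0.8333 = 1.6333
CI: x̄ ± margin = 69 ± 1.6333
CI: (67.3667, 70.6333)

Answer: (67.3667, 70.6333)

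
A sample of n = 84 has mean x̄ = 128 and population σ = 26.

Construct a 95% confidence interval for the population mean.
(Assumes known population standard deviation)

Answer: (122.4399, 133.5601)

Derivation:
Confidence level: 95%, α = 0.05
z_0.025 = 1.960
SE = σ/√n = 26/√84 = 2.8368
Margin of error = 1.960 × 2.8368 = 5.5601
CI: x̄ ± margin = 128 ± 5.5601
CI: (122.4399, 133.5601)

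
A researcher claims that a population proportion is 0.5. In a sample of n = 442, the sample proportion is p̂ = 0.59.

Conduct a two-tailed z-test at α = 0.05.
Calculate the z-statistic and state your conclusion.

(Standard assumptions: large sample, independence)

H₀: p = 0.5, H₁: p ≠ 0.5
Standard error: SE = √(p₀(1-p₀)/n) = √(0.5×0.5/442) = 0.023783
z-statistic: z = (p̂ - p₀)/SE = (0.59 - 0.5)/0.023783 = 3.7842
Critical value: z_0.025 = ±1.960
p-value = 0.0002
Decision: reject H₀ at α = 0.05

Answer: z = 3.7842, reject H₀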